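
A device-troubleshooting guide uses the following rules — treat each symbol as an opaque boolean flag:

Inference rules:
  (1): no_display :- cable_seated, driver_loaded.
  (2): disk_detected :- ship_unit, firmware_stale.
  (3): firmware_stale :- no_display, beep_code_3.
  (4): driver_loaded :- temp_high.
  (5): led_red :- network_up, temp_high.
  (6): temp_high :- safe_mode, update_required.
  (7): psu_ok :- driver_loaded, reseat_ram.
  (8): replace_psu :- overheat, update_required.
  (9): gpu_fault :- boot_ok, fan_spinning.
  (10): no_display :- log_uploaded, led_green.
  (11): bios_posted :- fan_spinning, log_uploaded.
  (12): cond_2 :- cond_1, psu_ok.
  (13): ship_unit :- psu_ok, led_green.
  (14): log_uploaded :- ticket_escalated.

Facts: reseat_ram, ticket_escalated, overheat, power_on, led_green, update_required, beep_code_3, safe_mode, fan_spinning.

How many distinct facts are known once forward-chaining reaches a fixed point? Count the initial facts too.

[1] (6) [temp_high :- safe_mode, update_required.]; (8) [replace_psu :- overheat, update_required.]; (14) [log_uploaded :- ticket_escalated.]. ⇒ new: temp_high, replace_psu, log_uploaded.
[2] (4) [driver_loaded :- temp_high.]; (10) [no_display :- log_uploaded, led_green.]; (11) [bios_posted :- fan_spinning, log_uploaded.]. ⇒ new: driver_loaded, no_display, bios_posted.
[3] (3) [firmware_stale :- no_display, beep_code_3.]; (7) [psu_ok :- driver_loaded, reseat_ram.]. ⇒ new: firmware_stale, psu_ok.
[4] (13) [ship_unit :- psu_ok, led_green.]. ⇒ new: ship_unit.
[5] (2) [disk_detected :- ship_unit, firmware_stale.]. ⇒ new: disk_detected.
Closure: {beep_code_3, bios_posted, disk_detected, driver_loaded, fan_spinning, firmware_stale, led_green, log_uploaded, no_display, overheat, power_on, psu_ok, replace_psu, reseat_ram, safe_mode, ship_unit, temp_high, ticket_escalated, update_required} — 19 facts.

19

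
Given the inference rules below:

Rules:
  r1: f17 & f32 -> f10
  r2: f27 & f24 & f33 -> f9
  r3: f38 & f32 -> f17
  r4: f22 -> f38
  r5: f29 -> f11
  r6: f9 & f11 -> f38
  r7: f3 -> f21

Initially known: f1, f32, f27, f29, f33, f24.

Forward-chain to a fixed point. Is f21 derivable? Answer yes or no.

no

[1] r2 [f27 & f24 & f33 -> f9]; r5 [f29 -> f11]. ⇒ new: f9, f11.
[2] r6 [f9 & f11 -> f38]. ⇒ new: f38.
[3] r3 [f38 & f32 -> f17]. ⇒ new: f17.
[4] r1 [f17 & f32 -> f10]. ⇒ new: f10.
Fixed point reached. f21 is concluded only by r7; r7 needs f3 (never derived).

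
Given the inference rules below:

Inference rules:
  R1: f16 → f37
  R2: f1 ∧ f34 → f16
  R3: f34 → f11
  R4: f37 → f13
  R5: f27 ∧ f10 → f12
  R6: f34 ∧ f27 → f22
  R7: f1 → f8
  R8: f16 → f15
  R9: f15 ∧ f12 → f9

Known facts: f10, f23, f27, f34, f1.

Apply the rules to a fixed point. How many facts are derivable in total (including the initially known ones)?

Round 1: R2 [f1 ∧ f34 → f16]; R3 [f34 → f11]; R5 [f27 ∧ f10 → f12]; R6 [f34 ∧ f27 → f22]; R7 [f1 → f8]. New: f16, f11, f12, f22, f8.
Round 2: R1 [f16 → f37]; R8 [f16 → f15]. New: f37, f15.
Round 3: R4 [f37 → f13]; R9 [f15 ∧ f12 → f9]. New: f13, f9.
Closure: {f1, f10, f11, f12, f13, f15, f16, f22, f23, f27, f34, f37, f8, f9} — 14 facts.

14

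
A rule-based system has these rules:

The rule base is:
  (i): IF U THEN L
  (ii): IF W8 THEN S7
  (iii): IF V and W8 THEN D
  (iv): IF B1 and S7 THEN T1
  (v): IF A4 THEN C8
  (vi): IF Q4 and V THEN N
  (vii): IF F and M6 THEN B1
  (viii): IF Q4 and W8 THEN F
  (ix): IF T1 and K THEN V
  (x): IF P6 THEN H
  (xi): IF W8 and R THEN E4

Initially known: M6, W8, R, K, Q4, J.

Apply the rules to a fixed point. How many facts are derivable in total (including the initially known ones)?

14

[1] (ii) [IF W8 THEN S7]; (viii) [IF Q4 and W8 THEN F]; (xi) [IF W8 and R THEN E4]. ⇒ new: S7, F, E4.
[2] (vii) [IF F and M6 THEN B1]. ⇒ new: B1.
[3] (iv) [IF B1 and S7 THEN T1]. ⇒ new: T1.
[4] (ix) [IF T1 and K THEN V]. ⇒ new: V.
[5] (iii) [IF V and W8 THEN D]; (vi) [IF Q4 and V THEN N]. ⇒ new: D, N.
Closure: {B1, D, E4, F, J, K, M6, N, Q4, R, S7, T1, V, W8} — 14 facts.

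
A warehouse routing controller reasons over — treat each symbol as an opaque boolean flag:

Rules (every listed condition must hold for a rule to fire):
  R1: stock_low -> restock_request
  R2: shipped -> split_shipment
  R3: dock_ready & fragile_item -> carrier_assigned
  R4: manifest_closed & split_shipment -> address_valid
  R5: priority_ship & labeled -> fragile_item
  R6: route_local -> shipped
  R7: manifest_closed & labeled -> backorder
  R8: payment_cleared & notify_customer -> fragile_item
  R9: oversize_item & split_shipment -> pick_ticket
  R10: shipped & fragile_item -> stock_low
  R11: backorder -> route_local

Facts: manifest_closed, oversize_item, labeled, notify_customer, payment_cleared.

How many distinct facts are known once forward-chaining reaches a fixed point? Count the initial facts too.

[1] R7 [manifest_closed & labeled -> backorder]; R8 [payment_cleared & notify_customer -> fragile_item]. ⇒ new: backorder, fragile_item.
[2] R11 [backorder -> route_local]. ⇒ new: route_local.
[3] R6 [route_local -> shipped]. ⇒ new: shipped.
[4] R2 [shipped -> split_shipment]; R10 [shipped & fragile_item -> stock_low]. ⇒ new: split_shipment, stock_low.
[5] R1 [stock_low -> restock_request]; R4 [manifest_closed & split_shipment -> address_valid]; R9 [oversize_item & split_shipment -> pick_ticket]. ⇒ new: restock_request, address_valid, pick_ticket.
Closure: {address_valid, backorder, fragile_item, labeled, manifest_closed, notify_customer, oversize_item, payment_cleared, pick_ticket, restock_request, route_local, shipped, split_shipment, stock_low} — 14 facts.

14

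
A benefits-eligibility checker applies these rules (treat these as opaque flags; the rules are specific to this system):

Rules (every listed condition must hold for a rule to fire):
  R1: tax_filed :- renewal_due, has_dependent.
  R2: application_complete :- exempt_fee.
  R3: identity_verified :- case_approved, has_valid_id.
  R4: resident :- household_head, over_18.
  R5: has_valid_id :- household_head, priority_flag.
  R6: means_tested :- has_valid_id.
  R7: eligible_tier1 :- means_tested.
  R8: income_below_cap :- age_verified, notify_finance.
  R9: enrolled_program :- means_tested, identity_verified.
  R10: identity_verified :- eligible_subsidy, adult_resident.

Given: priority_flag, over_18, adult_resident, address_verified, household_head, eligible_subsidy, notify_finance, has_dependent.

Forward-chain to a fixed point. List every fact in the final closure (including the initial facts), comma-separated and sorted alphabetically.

Round 1 — R4, R5, R10, derive resident, has_valid_id, identity_verified.
Round 2 — R6, derive means_tested.
Round 3 — R7, R9, derive eligible_tier1, enrolled_program.

address_verified, adult_resident, eligible_subsidy, eligible_tier1, enrolled_program, has_dependent, has_valid_id, household_head, identity_verified, means_tested, notify_finance, over_18, priority_flag, resident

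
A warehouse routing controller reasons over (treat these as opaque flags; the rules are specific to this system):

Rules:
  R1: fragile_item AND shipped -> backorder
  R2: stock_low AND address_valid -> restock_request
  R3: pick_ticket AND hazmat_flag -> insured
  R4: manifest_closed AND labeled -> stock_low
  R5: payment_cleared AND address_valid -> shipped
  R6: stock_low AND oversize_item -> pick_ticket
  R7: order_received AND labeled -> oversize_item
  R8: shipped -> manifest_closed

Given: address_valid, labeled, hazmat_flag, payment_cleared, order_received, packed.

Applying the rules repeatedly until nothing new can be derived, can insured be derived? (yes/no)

yes

Round 1: R5 [payment_cleared AND address_valid -> shipped]; R7 [order_received AND labeled -> oversize_item]. Adds shipped, oversize_item.
Round 2: R8 [shipped -> manifest_closed]. Adds manifest_closed.
Round 3: R4 [manifest_closed AND labeled -> stock_low]. Adds stock_low.
Round 4: R2 [stock_low AND address_valid -> restock_request]; R6 [stock_low AND oversize_item -> pick_ticket]. Adds restock_request, pick_ticket.
Round 5: R3 [pick_ticket AND hazmat_flag -> insured]. Adds insured.
insured appears in round 5, so it is derivable.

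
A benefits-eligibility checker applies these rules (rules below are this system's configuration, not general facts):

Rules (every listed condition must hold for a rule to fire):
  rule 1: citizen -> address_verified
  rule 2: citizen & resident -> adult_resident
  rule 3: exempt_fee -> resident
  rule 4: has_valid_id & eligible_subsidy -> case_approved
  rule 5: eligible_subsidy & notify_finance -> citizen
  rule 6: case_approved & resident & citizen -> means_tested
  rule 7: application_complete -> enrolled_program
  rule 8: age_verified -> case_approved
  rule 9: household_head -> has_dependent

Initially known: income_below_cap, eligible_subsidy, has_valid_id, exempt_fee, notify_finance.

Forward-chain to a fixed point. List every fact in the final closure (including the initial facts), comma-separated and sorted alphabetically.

address_verified, adult_resident, case_approved, citizen, eligible_subsidy, exempt_fee, has_valid_id, income_below_cap, means_tested, notify_finance, resident

[1] rule 3 [exempt_fee -> resident]; rule 4 [has_valid_id & eligible_subsidy -> case_approved]; rule 5 [eligible_subsidy & notify_finance -> citizen]. ⇒ new: resident, case_approved, citizen.
[2] rule 1 [citizen -> address_verified]; rule 2 [citizen & resident -> adult_resident]; rule 6 [case_approved & resident & citizen -> means_tested]. ⇒ new: address_verified, adult_resident, means_tested.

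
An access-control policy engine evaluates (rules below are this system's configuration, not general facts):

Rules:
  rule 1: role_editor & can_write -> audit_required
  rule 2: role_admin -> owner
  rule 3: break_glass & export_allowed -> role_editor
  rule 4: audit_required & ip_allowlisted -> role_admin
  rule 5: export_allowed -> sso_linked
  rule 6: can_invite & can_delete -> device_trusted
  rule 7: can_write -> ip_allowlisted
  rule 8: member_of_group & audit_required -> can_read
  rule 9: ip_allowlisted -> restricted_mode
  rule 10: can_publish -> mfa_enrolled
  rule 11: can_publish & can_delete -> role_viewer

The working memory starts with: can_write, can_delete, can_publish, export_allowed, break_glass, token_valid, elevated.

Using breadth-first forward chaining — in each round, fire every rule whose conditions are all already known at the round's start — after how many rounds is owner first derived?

Round 1 — rule 3, rule 5, rule 7, rule 10, rule 11, derive role_editor, sso_linked, ip_allowlisted, mfa_enrolled, role_viewer.
Round 2 — rule 1, rule 9, derive audit_required, restricted_mode.
Round 3 — rule 4, derive role_admin.
Round 4 — rule 2, derive owner.
owner first appears in round 4.

4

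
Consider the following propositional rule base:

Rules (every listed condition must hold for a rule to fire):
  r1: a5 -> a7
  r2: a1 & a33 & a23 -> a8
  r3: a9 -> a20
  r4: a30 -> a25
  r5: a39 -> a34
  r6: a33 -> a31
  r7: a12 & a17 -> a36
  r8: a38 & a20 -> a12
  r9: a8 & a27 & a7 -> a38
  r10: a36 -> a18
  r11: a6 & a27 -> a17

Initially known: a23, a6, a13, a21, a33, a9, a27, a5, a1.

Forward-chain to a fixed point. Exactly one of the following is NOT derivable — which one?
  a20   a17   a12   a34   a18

a34

Round 1: r1 [a5 -> a7]; r2 [a1 & a33 & a23 -> a8]; r3 [a9 -> a20]; r6 [a33 -> a31]; r11 [a6 & a27 -> a17]. Adds a7, a8, a20, a31, a17.
Round 2: r9 [a8 & a27 & a7 -> a38]. Adds a38.
Round 3: r8 [a38 & a20 -> a12]. Adds a12.
Round 4: r7 [a12 & a17 -> a36]. Adds a36.
Round 5: r10 [a36 -> a18]. Adds a18.
Derived: a18 (round 5), a17 (round 1), a12 (round 3), a20 (round 1). a34 never appears in any round.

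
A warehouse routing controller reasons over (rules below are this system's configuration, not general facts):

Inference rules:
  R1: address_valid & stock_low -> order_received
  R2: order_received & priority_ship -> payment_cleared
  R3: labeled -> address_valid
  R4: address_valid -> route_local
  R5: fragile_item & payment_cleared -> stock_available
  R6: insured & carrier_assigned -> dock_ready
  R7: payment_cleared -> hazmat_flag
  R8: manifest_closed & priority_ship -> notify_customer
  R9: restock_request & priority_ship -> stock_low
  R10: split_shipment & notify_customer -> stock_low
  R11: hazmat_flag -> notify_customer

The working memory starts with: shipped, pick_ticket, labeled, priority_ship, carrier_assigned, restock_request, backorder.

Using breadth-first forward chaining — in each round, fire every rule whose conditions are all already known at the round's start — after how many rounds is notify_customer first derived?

Round 1: R3 [labeled -> address_valid]; R9 [restock_request & priority_ship -> stock_low]. New: address_valid, stock_low.
Round 2: R1 [address_valid & stock_low -> order_received]; R4 [address_valid -> route_local]. New: order_received, route_local.
Round 3: R2 [order_received & priority_ship -> payment_cleared]. New: payment_cleared.
Round 4: R7 [payment_cleared -> hazmat_flag]. New: hazmat_flag.
Round 5: R11 [hazmat_flag -> notify_customer]. New: notify_customer.
notify_customer first appears in round 5.

5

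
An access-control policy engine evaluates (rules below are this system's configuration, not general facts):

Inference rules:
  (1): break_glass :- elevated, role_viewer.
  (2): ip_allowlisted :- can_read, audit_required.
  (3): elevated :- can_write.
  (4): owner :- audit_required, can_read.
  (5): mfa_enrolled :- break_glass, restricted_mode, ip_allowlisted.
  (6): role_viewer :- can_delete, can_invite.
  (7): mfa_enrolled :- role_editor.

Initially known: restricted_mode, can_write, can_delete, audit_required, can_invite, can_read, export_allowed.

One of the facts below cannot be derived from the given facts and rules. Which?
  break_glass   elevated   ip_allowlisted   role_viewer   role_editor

[1] (2) [ip_allowlisted :- can_read, audit_required.]; (3) [elevated :- can_write.]; (4) [owner :- audit_required, can_read.]; (6) [role_viewer :- can_delete, can_invite.]. ⇒ new: ip_allowlisted, elevated, owner, role_viewer.
[2] (1) [break_glass :- elevated, role_viewer.]. ⇒ new: break_glass.
[3] (5) [mfa_enrolled :- break_glass, restricted_mode, ip_allowlisted.]. ⇒ new: mfa_enrolled.
Derived: elevated (round 1), role_viewer (round 1), ip_allowlisted (round 1), break_glass (round 2). role_editor never appears in any round.

role_editor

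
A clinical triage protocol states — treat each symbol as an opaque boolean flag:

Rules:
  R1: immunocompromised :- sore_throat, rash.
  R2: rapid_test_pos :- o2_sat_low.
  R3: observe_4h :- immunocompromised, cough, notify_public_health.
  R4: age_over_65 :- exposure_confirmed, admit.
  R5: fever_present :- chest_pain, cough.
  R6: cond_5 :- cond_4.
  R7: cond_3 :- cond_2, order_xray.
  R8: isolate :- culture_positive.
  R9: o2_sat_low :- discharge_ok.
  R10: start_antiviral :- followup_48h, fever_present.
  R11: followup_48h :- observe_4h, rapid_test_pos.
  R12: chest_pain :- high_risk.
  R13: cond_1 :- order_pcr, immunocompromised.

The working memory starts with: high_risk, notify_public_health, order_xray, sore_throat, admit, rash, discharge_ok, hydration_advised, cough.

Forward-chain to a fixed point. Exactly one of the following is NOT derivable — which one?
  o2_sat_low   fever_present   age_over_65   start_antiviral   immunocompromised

age_over_65

[1] R1 [immunocompromised :- sore_throat, rash.]; R9 [o2_sat_low :- discharge_ok.]; R12 [chest_pain :- high_risk.]. ⇒ new: immunocompromised, o2_sat_low, chest_pain.
[2] R2 [rapid_test_pos :- o2_sat_low.]; R3 [observe_4h :- immunocompromised, cough, notify_public_health.]; R5 [fever_present :- chest_pain, cough.]. ⇒ new: rapid_test_pos, observe_4h, fever_present.
[3] R11 [followup_48h :- observe_4h, rapid_test_pos.]. ⇒ new: followup_48h.
[4] R10 [start_antiviral :- followup_48h, fever_present.]. ⇒ new: start_antiviral.
Derived: start_antiviral (round 4), immunocompromised (round 1), o2_sat_low (round 1), fever_present (round 2). age_over_65 never appears in any round.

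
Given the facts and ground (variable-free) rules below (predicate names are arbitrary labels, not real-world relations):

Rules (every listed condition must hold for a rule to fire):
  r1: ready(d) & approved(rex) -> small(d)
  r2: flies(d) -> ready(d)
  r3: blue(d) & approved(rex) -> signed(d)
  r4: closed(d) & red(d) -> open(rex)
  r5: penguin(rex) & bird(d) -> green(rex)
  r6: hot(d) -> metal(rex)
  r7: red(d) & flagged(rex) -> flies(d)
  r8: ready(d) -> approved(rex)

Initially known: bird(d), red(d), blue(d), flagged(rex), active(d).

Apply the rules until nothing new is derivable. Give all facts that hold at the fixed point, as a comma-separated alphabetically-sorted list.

Round 1: r7 [red(d) & flagged(rex) -> flies(d)]. Adds flies(d).
Round 2: r2 [flies(d) -> ready(d)]. Adds ready(d).
Round 3: r8 [ready(d) -> approved(rex)]. Adds approved(rex).
Round 4: r1 [ready(d) & approved(rex) -> small(d)]; r3 [blue(d) & approved(rex) -> signed(d)]. Adds small(d), signed(d).

active(d), approved(rex), bird(d), blue(d), flagged(rex), flies(d), ready(d), red(d), signed(d), small(d)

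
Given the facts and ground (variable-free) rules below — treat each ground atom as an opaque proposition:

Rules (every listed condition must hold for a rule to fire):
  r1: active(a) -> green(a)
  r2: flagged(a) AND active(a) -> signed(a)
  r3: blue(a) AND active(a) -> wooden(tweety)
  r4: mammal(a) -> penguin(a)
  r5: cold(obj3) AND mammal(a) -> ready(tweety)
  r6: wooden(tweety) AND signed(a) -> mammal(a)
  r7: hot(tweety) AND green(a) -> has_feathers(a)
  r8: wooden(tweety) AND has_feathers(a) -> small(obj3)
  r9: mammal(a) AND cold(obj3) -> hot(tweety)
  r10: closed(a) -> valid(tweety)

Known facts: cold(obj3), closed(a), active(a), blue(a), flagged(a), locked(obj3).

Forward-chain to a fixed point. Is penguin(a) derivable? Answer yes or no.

yes

Round 1 — r1, r2, r3, r10, derive green(a), signed(a), wooden(tweety), valid(tweety).
Round 2 — r6, derive mammal(a).
Round 3 — r4, r5, r9, derive penguin(a), ready(tweety), hot(tweety).
Round 4 — r7, derive has_feathers(a).
Round 5 — r8, derive small(obj3).
penguin(a) appears in round 3, so it is derivable.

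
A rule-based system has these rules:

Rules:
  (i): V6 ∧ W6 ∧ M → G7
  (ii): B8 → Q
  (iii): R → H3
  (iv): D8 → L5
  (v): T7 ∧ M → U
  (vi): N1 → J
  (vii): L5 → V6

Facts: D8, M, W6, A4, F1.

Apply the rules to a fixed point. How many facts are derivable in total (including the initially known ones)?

8

Round 1: (iv) [D8 → L5]. Adds L5.
Round 2: (vii) [L5 → V6]. Adds V6.
Round 3: (i) [V6 ∧ W6 ∧ M → G7]. Adds G7.
Closure: {A4, D8, F1, G7, L5, M, V6, W6} — 8 facts.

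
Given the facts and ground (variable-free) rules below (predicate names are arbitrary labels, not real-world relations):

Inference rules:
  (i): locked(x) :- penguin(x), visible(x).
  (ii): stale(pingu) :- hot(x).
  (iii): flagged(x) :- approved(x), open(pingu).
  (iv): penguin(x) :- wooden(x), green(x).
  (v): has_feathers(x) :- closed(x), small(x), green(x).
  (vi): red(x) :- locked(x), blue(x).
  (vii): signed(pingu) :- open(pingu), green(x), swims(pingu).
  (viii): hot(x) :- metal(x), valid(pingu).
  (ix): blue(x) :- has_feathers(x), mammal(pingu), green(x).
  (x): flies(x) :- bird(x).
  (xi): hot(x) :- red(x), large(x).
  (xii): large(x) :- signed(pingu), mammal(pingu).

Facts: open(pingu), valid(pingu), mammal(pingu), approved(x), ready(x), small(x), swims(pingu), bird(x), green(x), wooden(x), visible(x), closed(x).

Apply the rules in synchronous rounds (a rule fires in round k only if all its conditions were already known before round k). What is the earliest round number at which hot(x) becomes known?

Round 1 fires (iii), (iv), (v), (vii), (x), giving flagged(x), penguin(x), has_feathers(x), signed(pingu), flies(x).
Round 2 fires (i), (ix), (xii), giving locked(x), blue(x), large(x).
Round 3 fires (vi), giving red(x).
Round 4 fires (xi), giving hot(x).
hot(x) first appears in round 4.

4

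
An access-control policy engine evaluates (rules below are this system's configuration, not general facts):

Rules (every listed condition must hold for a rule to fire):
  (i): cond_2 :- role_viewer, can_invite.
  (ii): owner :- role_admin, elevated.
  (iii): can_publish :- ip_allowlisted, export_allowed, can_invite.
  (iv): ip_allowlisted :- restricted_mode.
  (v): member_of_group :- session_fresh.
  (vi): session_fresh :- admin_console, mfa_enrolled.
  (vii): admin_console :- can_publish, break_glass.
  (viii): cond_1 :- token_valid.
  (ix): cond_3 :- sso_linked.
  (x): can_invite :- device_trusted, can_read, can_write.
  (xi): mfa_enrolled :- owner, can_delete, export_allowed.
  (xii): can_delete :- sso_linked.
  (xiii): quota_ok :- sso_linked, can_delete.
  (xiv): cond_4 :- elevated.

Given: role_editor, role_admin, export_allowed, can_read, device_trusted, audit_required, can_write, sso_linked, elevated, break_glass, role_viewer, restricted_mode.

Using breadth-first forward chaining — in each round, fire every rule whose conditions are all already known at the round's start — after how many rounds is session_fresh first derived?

4

Round 1 fires (ii), (iv), (ix), (x), (xii), (xiv), giving owner, ip_allowlisted, cond_3, can_invite, can_delete, cond_4.
Round 2 fires (i), (iii), (xi), (xiii), giving cond_2, can_publish, mfa_enrolled, quota_ok.
Round 3 fires (vii), giving admin_console.
Round 4 fires (vi), giving session_fresh.
session_fresh first appears in round 4.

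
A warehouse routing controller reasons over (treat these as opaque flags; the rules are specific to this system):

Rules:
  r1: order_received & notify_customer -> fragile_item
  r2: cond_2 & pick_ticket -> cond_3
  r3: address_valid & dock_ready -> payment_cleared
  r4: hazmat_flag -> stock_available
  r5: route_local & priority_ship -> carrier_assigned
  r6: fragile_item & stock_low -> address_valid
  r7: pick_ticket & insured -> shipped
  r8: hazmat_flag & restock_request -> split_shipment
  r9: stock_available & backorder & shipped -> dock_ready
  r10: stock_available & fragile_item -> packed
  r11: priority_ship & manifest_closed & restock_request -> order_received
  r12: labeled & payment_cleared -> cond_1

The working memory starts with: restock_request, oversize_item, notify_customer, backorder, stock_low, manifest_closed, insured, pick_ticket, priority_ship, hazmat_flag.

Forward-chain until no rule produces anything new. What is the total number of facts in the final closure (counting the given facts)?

Round 1: r4 [hazmat_flag -> stock_available]; r7 [pick_ticket & insured -> shipped]; r8 [hazmat_flag & restock_request -> split_shipment]; r11 [priority_ship & manifest_closed & restock_request -> order_received]. Adds stock_available, shipped, split_shipment, order_received.
Round 2: r1 [order_received & notify_customer -> fragile_item]; r9 [stock_available & backorder & shipped -> dock_ready]. Adds fragile_item, dock_ready.
Round 3: r6 [fragile_item & stock_low -> address_valid]; r10 [stock_available & fragile_item -> packed]. Adds address_valid, packed.
Round 4: r3 [address_valid & dock_ready -> payment_cleared]. Adds payment_cleared.
Closure: {address_valid, backorder, dock_ready, fragile_item, hazmat_flag, insured, manifest_closed, notify_customer, order_received, oversize_item, packed, payment_cleared, pick_ticket, priority_ship, restock_request, shipped, split_shipment, stock_available, stock_low} — 19 facts.

19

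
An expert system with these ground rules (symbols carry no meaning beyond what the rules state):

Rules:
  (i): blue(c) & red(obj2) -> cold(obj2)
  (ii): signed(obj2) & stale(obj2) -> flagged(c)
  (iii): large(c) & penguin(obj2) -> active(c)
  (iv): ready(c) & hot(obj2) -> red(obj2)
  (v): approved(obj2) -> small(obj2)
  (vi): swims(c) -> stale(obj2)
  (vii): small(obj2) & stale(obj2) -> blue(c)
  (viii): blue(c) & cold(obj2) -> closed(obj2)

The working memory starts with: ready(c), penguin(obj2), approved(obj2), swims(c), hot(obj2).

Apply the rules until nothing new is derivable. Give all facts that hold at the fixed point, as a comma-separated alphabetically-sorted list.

Round 1 fires (iv), (v), (vi), giving red(obj2), small(obj2), stale(obj2).
Round 2 fires (vii), giving blue(c).
Round 3 fires (i), giving cold(obj2).
Round 4 fires (viii), giving closed(obj2).

approved(obj2), blue(c), closed(obj2), cold(obj2), hot(obj2), penguin(obj2), ready(c), red(obj2), small(obj2), stale(obj2), swims(c)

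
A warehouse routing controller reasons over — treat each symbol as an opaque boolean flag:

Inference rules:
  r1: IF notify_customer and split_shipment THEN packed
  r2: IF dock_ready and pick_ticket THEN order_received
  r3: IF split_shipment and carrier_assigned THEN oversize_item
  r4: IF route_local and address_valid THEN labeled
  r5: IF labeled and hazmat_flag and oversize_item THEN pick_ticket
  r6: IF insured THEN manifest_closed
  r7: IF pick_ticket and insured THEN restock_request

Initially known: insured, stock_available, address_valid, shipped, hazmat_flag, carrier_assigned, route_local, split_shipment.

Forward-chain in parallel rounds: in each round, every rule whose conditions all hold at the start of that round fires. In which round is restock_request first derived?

Round 1: r3 [IF split_shipment and carrier_assigned THEN oversize_item]; r4 [IF route_local and address_valid THEN labeled]; r6 [IF insured THEN manifest_closed]. New: oversize_item, labeled, manifest_closed.
Round 2: r5 [IF labeled and hazmat_flag and oversize_item THEN pick_ticket]. New: pick_ticket.
Round 3: r7 [IF pick_ticket and insured THEN restock_request]. New: restock_request.
restock_request first appears in round 3.

3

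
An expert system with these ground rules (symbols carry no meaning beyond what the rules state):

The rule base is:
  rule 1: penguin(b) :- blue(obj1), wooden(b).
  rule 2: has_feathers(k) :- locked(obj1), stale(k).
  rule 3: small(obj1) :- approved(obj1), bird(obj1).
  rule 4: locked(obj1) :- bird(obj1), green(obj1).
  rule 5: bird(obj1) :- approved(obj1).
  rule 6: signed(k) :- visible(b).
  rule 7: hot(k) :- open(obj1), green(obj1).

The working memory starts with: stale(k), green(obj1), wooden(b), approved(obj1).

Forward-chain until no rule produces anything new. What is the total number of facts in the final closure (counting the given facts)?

8

Round 1: rule 5 [bird(obj1) :- approved(obj1).]. Adds bird(obj1).
Round 2: rule 3 [small(obj1) :- approved(obj1), bird(obj1).]; rule 4 [locked(obj1) :- bird(obj1), green(obj1).]. Adds small(obj1), locked(obj1).
Round 3: rule 2 [has_feathers(k) :- locked(obj1), stale(k).]. Adds has_feathers(k).
Closure: {approved(obj1), bird(obj1), green(obj1), has_feathers(k), locked(obj1), small(obj1), stale(k), wooden(b)} — 8 facts.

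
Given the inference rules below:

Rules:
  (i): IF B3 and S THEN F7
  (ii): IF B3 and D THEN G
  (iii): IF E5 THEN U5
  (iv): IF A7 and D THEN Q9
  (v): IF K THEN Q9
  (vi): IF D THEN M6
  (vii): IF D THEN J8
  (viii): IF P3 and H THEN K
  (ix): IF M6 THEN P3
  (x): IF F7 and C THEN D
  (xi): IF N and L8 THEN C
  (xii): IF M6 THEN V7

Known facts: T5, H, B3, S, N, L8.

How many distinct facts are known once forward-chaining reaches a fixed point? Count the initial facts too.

16

[1] (i) [IF B3 and S THEN F7]; (xi) [IF N and L8 THEN C]. ⇒ new: F7, C.
[2] (x) [IF F7 and C THEN D]. ⇒ new: D.
[3] (ii) [IF B3 and D THEN G]; (vi) [IF D THEN M6]; (vii) [IF D THEN J8]. ⇒ new: G, M6, J8.
[4] (ix) [IF M6 THEN P3]; (xii) [IF M6 THEN V7]. ⇒ new: P3, V7.
[5] (viii) [IF P3 and H THEN K]. ⇒ new: K.
[6] (v) [IF K THEN Q9]. ⇒ new: Q9.
Closure: {B3, C, D, F7, G, H, J8, K, L8, M6, N, P3, Q9, S, T5, V7} — 16 facts.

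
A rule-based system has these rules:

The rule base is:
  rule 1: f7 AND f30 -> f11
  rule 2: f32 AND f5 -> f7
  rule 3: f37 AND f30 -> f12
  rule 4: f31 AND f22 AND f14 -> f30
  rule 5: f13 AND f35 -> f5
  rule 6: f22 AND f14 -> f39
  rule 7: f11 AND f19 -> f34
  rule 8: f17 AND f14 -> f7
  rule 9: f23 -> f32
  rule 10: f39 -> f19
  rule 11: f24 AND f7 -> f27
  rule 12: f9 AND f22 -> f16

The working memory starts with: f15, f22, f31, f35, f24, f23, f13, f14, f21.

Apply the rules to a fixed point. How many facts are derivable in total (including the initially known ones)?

18

[1] rule 4 [f31 AND f22 AND f14 -> f30]; rule 5 [f13 AND f35 -> f5]; rule 6 [f22 AND f14 -> f39]; rule 9 [f23 -> f32]. ⇒ new: f30, f5, f39, f32.
[2] rule 2 [f32 AND f5 -> f7]; rule 10 [f39 -> f19]. ⇒ new: f7, f19.
[3] rule 1 [f7 AND f30 -> f11]; rule 11 [f24 AND f7 -> f27]. ⇒ new: f11, f27.
[4] rule 7 [f11 AND f19 -> f34]. ⇒ new: f34.
Closure: {f11, f13, f14, f15, f19, f21, f22, f23, f24, f27, f30, f31, f32, f34, f35, f39, f5, f7} — 18 facts.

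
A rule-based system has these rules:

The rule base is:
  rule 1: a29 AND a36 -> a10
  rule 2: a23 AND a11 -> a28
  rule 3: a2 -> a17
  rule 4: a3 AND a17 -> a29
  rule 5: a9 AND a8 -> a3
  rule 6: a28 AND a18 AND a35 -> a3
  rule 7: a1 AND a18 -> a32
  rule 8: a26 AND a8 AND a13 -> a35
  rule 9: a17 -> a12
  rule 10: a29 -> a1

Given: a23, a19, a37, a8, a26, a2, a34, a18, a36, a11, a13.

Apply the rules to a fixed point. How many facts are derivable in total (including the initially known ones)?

[1] rule 2 [a23 AND a11 -> a28]; rule 3 [a2 -> a17]; rule 8 [a26 AND a8 AND a13 -> a35]. ⇒ new: a28, a17, a35.
[2] rule 6 [a28 AND a18 AND a35 -> a3]; rule 9 [a17 -> a12]. ⇒ new: a3, a12.
[3] rule 4 [a3 AND a17 -> a29]. ⇒ new: a29.
[4] rule 1 [a29 AND a36 -> a10]; rule 10 [a29 -> a1]. ⇒ new: a10, a1.
[5] rule 7 [a1 AND a18 -> a32]. ⇒ new: a32.
Closure: {a1, a10, a11, a12, a13, a17, a18, a19, a2, a23, a26, a28, a29, a3, a32, a34, a35, a36, a37, a8} — 20 facts.

20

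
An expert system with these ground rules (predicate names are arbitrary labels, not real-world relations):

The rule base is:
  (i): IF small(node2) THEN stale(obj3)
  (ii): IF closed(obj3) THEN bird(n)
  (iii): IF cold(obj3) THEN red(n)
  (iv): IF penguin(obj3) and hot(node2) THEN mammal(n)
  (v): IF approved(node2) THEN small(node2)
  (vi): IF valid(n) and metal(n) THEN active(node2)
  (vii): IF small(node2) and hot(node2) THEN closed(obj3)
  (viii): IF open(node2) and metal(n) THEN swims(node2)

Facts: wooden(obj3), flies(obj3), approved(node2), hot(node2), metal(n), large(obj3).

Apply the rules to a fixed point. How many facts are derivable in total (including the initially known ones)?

[1] (v) [IF approved(node2) THEN small(node2)]. ⇒ new: small(node2).
[2] (i) [IF small(node2) THEN stale(obj3)]; (vii) [IF small(node2) and hot(node2) THEN closed(obj3)]. ⇒ new: stale(obj3), closed(obj3).
[3] (ii) [IF closed(obj3) THEN bird(n)]. ⇒ new: bird(n).
Closure: {approved(node2), bird(n), closed(obj3), flies(obj3), hot(node2), large(obj3), metal(n), small(node2), stale(obj3), wooden(obj3)} — 10 facts.

10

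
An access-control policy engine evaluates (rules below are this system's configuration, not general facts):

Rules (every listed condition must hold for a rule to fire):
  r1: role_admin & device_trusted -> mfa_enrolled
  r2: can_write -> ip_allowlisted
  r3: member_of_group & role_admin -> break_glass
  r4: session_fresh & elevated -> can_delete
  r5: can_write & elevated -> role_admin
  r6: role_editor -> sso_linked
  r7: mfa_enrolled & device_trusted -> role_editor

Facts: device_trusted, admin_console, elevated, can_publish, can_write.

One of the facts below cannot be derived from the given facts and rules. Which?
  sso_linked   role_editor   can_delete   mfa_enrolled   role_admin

can_delete

Round 1: r2 [can_write -> ip_allowlisted]; r5 [can_write & elevated -> role_admin]. New: ip_allowlisted, role_admin.
Round 2: r1 [role_admin & device_trusted -> mfa_enrolled]. New: mfa_enrolled.
Round 3: r7 [mfa_enrolled & device_trusted -> role_editor]. New: role_editor.
Round 4: r6 [role_editor -> sso_linked]. New: sso_linked.
Derived: role_editor (round 3), sso_linked (round 4), role_admin (round 1), mfa_enrolled (round 2). can_delete never appears in any round.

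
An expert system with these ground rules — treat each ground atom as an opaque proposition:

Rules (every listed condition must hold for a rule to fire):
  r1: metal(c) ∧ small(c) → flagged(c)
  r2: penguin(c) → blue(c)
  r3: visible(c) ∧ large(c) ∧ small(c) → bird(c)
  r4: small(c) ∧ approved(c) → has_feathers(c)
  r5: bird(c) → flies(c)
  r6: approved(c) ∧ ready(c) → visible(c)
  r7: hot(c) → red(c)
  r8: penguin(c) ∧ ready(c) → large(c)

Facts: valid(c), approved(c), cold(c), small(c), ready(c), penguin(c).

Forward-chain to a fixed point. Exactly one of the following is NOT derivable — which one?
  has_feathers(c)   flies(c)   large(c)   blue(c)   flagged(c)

flagged(c)

Round 1 fires r2, r4, r6, r8, giving blue(c), has_feathers(c), visible(c), large(c).
Round 2 fires r3, giving bird(c).
Round 3 fires r5, giving flies(c).
Derived: large(c) (round 1), has_feathers(c) (round 1), blue(c) (round 1), flies(c) (round 3). flagged(c) never appears in any round.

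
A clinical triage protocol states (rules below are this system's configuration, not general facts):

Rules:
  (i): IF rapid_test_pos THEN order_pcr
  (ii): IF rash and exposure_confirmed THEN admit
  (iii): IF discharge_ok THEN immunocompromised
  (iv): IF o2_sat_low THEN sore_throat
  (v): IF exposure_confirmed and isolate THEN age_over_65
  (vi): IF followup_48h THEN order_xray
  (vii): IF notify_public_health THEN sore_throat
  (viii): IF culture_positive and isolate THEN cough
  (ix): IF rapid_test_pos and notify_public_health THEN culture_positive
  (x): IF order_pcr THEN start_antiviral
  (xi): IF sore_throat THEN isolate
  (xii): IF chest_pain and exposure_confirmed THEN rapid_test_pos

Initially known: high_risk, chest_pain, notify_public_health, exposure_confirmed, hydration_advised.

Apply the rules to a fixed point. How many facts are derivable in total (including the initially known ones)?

Round 1: (vii) [IF notify_public_health THEN sore_throat]; (xii) [IF chest_pain and exposure_confirmed THEN rapid_test_pos]. Adds sore_throat, rapid_test_pos.
Round 2: (i) [IF rapid_test_pos THEN order_pcr]; (ix) [IF rapid_test_pos and notify_public_health THEN culture_positive]; (xi) [IF sore_throat THEN isolate]. Adds order_pcr, culture_positive, isolate.
Round 3: (v) [IF exposure_confirmed and isolate THEN age_over_65]; (viii) [IF culture_positive and isolate THEN cough]; (x) [IF order_pcr THEN start_antiviral]. Adds age_over_65, cough, start_antiviral.
Closure: {age_over_65, chest_pain, cough, culture_positive, exposure_confirmed, high_risk, hydration_advised, isolate, notify_public_health, order_pcr, rapid_test_pos, sore_throat, start_antiviral} — 13 facts.

13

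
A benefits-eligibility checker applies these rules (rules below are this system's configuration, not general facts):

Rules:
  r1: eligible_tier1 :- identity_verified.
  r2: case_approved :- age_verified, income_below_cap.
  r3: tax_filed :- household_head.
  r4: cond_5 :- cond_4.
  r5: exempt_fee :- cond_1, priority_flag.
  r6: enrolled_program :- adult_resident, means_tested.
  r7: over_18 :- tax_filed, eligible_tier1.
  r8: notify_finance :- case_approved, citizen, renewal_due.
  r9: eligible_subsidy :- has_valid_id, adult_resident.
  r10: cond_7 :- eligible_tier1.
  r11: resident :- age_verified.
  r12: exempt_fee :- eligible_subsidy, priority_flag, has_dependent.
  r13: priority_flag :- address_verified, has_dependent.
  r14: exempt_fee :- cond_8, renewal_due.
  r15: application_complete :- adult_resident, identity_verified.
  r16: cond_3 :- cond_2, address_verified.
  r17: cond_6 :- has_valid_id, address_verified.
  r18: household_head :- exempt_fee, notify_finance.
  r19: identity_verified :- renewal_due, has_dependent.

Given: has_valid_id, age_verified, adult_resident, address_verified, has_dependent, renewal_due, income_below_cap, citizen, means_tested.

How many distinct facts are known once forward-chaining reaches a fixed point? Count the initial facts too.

Round 1 fires r2, r6, r9, r11, r13, r17, r19, giving case_approved, enrolled_program, eligible_subsidy, resident, priority_flag, cond_6, identity_verified.
Round 2 fires r1, r8, r12, r15, giving eligible_tier1, notify_finance, exempt_fee, application_complete.
Round 3 fires r10, r18, giving cond_7, household_head.
Round 4 fires r3, giving tax_filed.
Round 5 fires r7, giving over_18.
Closure: {address_verified, adult_resident, age_verified, application_complete, case_approved, citizen, cond_6, cond_7, eligible_subsidy, eligible_tier1, enrolled_program, exempt_fee, has_dependent, has_valid_id, household_head, identity_verified, income_below_cap, means_tested, notify_finance, over_18, priority_flag, renewal_due, resident, tax_filed} — 24 facts.

24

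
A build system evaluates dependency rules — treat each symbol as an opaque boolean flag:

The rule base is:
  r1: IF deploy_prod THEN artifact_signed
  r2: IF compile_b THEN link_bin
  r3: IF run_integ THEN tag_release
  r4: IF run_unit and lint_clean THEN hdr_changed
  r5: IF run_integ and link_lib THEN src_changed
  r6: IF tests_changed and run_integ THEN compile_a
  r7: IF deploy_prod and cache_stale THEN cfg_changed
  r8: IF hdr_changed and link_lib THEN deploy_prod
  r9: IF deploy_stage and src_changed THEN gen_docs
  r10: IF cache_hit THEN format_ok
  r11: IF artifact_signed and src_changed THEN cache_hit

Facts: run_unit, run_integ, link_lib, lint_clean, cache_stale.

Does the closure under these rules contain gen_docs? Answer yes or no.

Round 1 — r3, r4, r5, derive tag_release, hdr_changed, src_changed.
Round 2 — r8, derive deploy_prod.
Round 3 — r1, r7, derive artifact_signed, cfg_changed.
Round 4 — r11, derive cache_hit.
Round 5 — r10, derive format_ok.
Fixed point reached. gen_docs is concluded only by r9; r9 needs deploy_stage (never derived).

no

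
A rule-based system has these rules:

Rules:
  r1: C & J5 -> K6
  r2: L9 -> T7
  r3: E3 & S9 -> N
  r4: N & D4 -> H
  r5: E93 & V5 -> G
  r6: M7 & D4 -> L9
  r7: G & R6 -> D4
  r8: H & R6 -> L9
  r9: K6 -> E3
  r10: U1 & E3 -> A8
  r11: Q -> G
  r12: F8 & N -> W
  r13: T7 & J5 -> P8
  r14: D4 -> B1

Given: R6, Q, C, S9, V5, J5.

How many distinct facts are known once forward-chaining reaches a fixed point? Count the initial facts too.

16

Round 1: r1 [C & J5 -> K6]; r11 [Q -> G]. New: K6, G.
Round 2: r7 [G & R6 -> D4]; r9 [K6 -> E3]. New: D4, E3.
Round 3: r3 [E3 & S9 -> N]; r14 [D4 -> B1]. New: N, B1.
Round 4: r4 [N & D4 -> H]. New: H.
Round 5: r8 [H & R6 -> L9]. New: L9.
Round 6: r2 [L9 -> T7]. New: T7.
Round 7: r13 [T7 & J5 -> P8]. New: P8.
Closure: {B1, C, D4, E3, G, H, J5, K6, L9, N, P8, Q, R6, S9, T7, V5} — 16 facts.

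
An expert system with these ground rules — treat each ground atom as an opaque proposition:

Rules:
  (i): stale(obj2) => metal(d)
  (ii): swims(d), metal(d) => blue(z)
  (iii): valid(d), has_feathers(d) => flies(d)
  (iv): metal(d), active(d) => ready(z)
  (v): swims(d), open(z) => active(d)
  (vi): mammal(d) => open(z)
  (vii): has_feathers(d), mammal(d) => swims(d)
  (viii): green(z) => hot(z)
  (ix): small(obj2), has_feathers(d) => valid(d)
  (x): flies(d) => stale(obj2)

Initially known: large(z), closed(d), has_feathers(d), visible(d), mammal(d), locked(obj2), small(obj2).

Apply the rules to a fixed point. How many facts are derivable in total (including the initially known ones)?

Round 1: (vi) [mammal(d) => open(z)]; (vii) [has_feathers(d), mammal(d) => swims(d)]; (ix) [small(obj2), has_feathers(d) => valid(d)]. New: open(z), swims(d), valid(d).
Round 2: (iii) [valid(d), has_feathers(d) => flies(d)]; (v) [swims(d), open(z) => active(d)]. New: flies(d), active(d).
Round 3: (x) [flies(d) => stale(obj2)]. New: stale(obj2).
Round 4: (i) [stale(obj2) => metal(d)]. New: metal(d).
Round 5: (ii) [swims(d), metal(d) => blue(z)]; (iv) [metal(d), active(d) => ready(z)]. New: blue(z), ready(z).
Closure: {active(d), blue(z), closed(d), flies(d), has_feathers(d), large(z), locked(obj2), mammal(d), metal(d), open(z), ready(z), small(obj2), stale(obj2), swims(d), valid(d), visible(d)} — 16 facts.

16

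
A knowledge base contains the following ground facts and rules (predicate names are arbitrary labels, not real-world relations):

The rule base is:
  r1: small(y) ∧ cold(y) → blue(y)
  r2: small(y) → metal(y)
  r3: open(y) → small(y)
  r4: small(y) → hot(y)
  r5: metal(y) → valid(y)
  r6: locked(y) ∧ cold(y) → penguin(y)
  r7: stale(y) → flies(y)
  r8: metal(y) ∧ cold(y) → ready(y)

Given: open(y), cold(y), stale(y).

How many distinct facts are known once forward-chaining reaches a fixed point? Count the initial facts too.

Round 1: r3 [open(y) → small(y)]; r7 [stale(y) → flies(y)]. New: small(y), flies(y).
Round 2: r1 [small(y) ∧ cold(y) → blue(y)]; r2 [small(y) → metal(y)]; r4 [small(y) → hot(y)]. New: blue(y), metal(y), hot(y).
Round 3: r5 [metal(y) → valid(y)]; r8 [metal(y) ∧ cold(y) → ready(y)]. New: valid(y), ready(y).
Closure: {blue(y), cold(y), flies(y), hot(y), metal(y), open(y), ready(y), small(y), stale(y), valid(y)} — 10 facts.

10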